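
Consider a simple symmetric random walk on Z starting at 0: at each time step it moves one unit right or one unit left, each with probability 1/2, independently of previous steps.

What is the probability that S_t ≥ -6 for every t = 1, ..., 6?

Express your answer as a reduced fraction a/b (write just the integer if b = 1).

Let f(t,s) = #length-t paths at position s with S_1..S_t all ≥ -6.
f(t,s) = f(t-1,s-1) + f(t-1,s+1) for s ≥ -6; f(t,s) = 0 for s < -6.
t=0: f(0,0)=1
t=1: f(1,-1)=1 f(1,1)=1
t=2: f(2,-2)=1 f(2,0)=2 f(2,2)=1
t=3: f(3,-3)=1 f(3,-1)=3 f(3,1)=3 f(3,3)=1
t=4: f(4,-4)=1 f(4,-2)=4 f(4,0)=6 f(4,2)=4 f(4,4)=1
t=5: f(5,-5)=1 f(5,-3)=5 f(5,-1)=10 f(5,1)=10 f(5,3)=5 f(5,5)=1
t=6: f(6,-6)=1 f(6,-4)=6 f(6,-2)=15 f(6,0)=20 f(6,2)=15 f(6,4)=6 f(6,6)=1
Σ_s f(6,s) = 64
P = 64/64 = 1

Answer: 1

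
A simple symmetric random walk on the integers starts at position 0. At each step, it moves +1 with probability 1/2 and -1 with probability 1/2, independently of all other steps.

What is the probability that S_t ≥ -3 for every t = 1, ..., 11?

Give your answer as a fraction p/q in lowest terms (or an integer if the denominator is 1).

Answer: 99/128

Derivation:
Let f(t,s) = #length-t paths at position s with S_1..S_t all ≥ -3.
f(t,s) = f(t-1,s-1) + f(t-1,s+1) for s ≥ -3; f(t,s) = 0 for s < -3.
t=0: f(0,0)=1
t=1: f(1,-1)=1 f(1,1)=1
t=2: f(2,-2)=1 f(2,0)=2 f(2,2)=1
t=3: f(3,-3)=1 f(3,-1)=3 f(3,1)=3 f(3,3)=1
t=4: f(4,-2)=4 f(4,0)=6 f(4,2)=4 f(4,4)=1
t=5: f(5,-3)=4 f(5,-1)=10 f(5,1)=10 f(5,3)=5 f(5,5)=1
t=6: f(6,-2)=14 f(6,0)=20 f(6,2)=15 f(6,4)=6 f(6,6)=1
t=7: f(7,-3)=14 f(7,-1)=34 f(7,1)=35 f(7,3)=21 f(7,5)=7 f(7,7)=1
t=8: f(8,-2)=48 f(8,0)=69 f(8,2)=56 f(8,4)=28 f(8,6)=8 f(8,8)=1
t=9: f(9,-3)=48 f(9,-1)=117 f(9,1)=125 f(9,3)=84 f(9,5)=36 f(9,7)=9 f(9,9)=1
t=10: f(10,-2)=165 f(10,0)=242 f(10,2)=209 f(10,4)=120 f(10,6)=45 f(10,8)=10 f(10,10)=1
t=11: f(11,-3)=165 f(11,-1)=407 f(11,1)=451 f(11,3)=329 f(11,5)=165 f(11,7)=55 f(11,9)=11 f(11,11)=1
Σ_s f(11,s) = 1584
P = 1584/2048 = 99/128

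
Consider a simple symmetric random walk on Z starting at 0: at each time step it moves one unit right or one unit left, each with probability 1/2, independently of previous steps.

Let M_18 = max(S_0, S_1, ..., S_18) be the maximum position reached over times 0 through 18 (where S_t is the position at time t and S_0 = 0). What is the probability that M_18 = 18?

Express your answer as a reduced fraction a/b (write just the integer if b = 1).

Let M_18 = max(S_0,...,S_18). Use the reflection principle: for j ≥ 1, #{paths with M_18 ≥ j} = #{S_18 ≥ j} + #{S_18 ≥ j+1}.
By reflection, #{M_18 ≥ 18} = #{S_18 ≥ 18} + #{S_18 ≥ 19} = 1 + 0 = 1.
#{M_18 ≥ 19} = #{S_18 ≥ 19} + #{S_18 ≥ 20} = 0 + 0 = 0.
#{M_18 = 18} = 1 - 0 = 1.
P(M_18 = 18) = 1/262144 = 1/262144

Answer: 1/262144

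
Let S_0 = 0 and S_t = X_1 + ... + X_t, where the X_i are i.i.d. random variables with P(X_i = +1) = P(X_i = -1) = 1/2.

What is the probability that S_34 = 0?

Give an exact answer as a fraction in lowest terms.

Answer: 583401555/4294967296

Derivation:
To return to 0 after 34 steps: need exactly 17 steps of +1 and 17 of -1.
Favorable paths: C(34,17) = 2333606220
Total paths: 2^34 = 17179869184
P = 2333606220/17179869184 = 583401555/4294967296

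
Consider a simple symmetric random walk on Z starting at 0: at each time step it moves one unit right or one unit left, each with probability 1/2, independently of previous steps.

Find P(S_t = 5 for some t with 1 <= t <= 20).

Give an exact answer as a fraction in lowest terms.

Answer: 34495/131072

Derivation:
Count via complement. Let g(t,s) = #length-t paths at position s with S_1..S_t all ≠ 5.
g(t,s) = g(t-1,s-1) + g(t-1,s+1) for s ≠ 5; g(t,5) = 0.
t=0: g(0,0)=1
t=1: g(1,-1)=1 g(1,1)=1
t=2: g(2,-2)=1 g(2,0)=2 g(2,2)=1
t=3: g(3,-3)=1 g(3,-1)=3 g(3,1)=3 g(3,3)=1
t=4: g(4,-4)=1 g(4,-2)=4 g(4,0)=6 g(4,2)=4 g(4,4)=1
t=5: g(5,-5)=1 g(5,-3)=5 g(5,-1)=10 g(5,1)=10 g(5,3)=5
t=6: g(6,-6)=1 g(6,-4)=6 g(6,-2)=15 g(6,0)=20 g(6,2)=15 g(6,4)=5
t=7: g(7,-7)=1 g(7,-5)=7 g(7,-3)=21 g(7,-1)=35 g(7,1)=35 g(7,3)=20
t=8: g(8,-8)=1 g(8,-6)=8 g(8,-4)=28 g(8,-2)=56 g(8,0)=70 g(8,2)=55 g(8,4)=20
t=9: g(9,-9)=1 g(9,-7)=9 g(9,-5)=36 g(9,-3)=84 g(9,-1)=126 g(9,1)=125 g(9,3)=75
t=10: g(10,-10)=1 g(10,-8)=10 g(10,-6)=45 g(10,-4)=120 g(10,-2)=210 g(10,0)=251 g(10,2)=200 g(10,4)=75
t=11: g(11,-11)=1 g(11,-9)=11 g(11,-7)=55 g(11,-5)=165 g(11,-3)=330 g(11,-1)=461 g(11,1)=451 g(11,3)=275
t=12: g(12,-12)=1 g(12,-10)=12 g(12,-8)=66 g(12,-6)=220 g(12,-4)=495 g(12,-2)=791 g(12,0)=912 g(12,2)=726 g(12,4)=275
t=13: g(13,-13)=1 g(13,-11)=13 g(13,-9)=78 g(13,-7)=286 g(13,-5)=715 g(13,-3)=1286 g(13,-1)=1703 g(13,1)=1638 g(13,3)=1001
t=14: g(14,-14)=1 g(14,-12)=14 g(14,-10)=91 g(14,-8)=364 g(14,-6)=1001 g(14,-4)=2001 g(14,-2)=2989 g(14,0)=3341 g(14,2)=2639 g(14,4)=1001
t=15: g(15,-15)=1 g(15,-13)=15 g(15,-11)=105 g(15,-9)=455 g(15,-7)=1365 g(15,-5)=3002 g(15,-3)=4990 g(15,-1)=6330 g(15,1)=5980 g(15,3)=3640
t=16: g(16,-16)=1 g(16,-14)=16 g(16,-12)=120 g(16,-10)=560 g(16,-8)=1820 g(16,-6)=4367 g(16,-4)=7992 g(16,-2)=11320 g(16,0)=12310 g(16,2)=9620 g(16,4)=3640
t=17: g(17,-17)=1 g(17,-15)=17 g(17,-13)=136 g(17,-11)=680 g(17,-9)=2380 g(17,-7)=6187 g(17,-5)=12359 g(17,-3)=19312 g(17,-1)=23630 g(17,1)=21930 g(17,3)=13260
t=18: g(18,-18)=1 g(18,-16)=18 g(18,-14)=153 g(18,-12)=816 g(18,-10)=3060 g(18,-8)=8567 g(18,-6)=18546 g(18,-4)=31671 g(18,-2)=42942 g(18,0)=45560 g(18,2)=35190 g(18,4)=13260
t=19: g(19,-19)=1 g(19,-17)=19 g(19,-15)=171 g(19,-13)=969 g(19,-11)=3876 g(19,-9)=11627 g(19,-7)=27113 g(19,-5)=50217 g(19,-3)=74613 g(19,-1)=88502 g(19,1)=80750 g(19,3)=48450
t=20: g(20,-20)=1 g(20,-18)=20 g(20,-16)=190 g(20,-14)=1140 g(20,-12)=4845 g(20,-10)=15503 g(20,-8)=38740 g(20,-6)=77330 g(20,-4)=124830 g(20,-2)=163115 g(20,0)=169252 g(20,2)=129200 g(20,4)=48450
Paths never hitting 5: Σ_s g(20,s) = 772616
Paths hitting 5: 2^20 - 772616 = 275960
P = 275960/1048576 = 34495/131072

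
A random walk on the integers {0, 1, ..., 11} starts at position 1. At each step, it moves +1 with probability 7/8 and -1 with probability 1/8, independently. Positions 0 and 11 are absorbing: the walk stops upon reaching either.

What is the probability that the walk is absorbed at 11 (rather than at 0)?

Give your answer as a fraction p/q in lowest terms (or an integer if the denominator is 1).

Answer: 282475249/329554457

Derivation:
Biased walk: p = 7/8, q = 1/8, r = q/p = 1/7
Gambler's ruin: P(hit 11 before 0 | start at 1) = (1 - r^a)/(1 - r^N)
r^1 = 1/7; r^11 = 1/1977326743
P = (1 - 1/7) / (1 - 1/1977326743) = 6/7 / 1977326742/1977326743 = 282475249/329554457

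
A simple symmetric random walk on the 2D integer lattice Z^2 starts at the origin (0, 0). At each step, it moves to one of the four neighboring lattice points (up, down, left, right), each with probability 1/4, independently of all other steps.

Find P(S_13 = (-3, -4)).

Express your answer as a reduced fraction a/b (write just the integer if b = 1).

Let h be the number of horizontal steps (so 13-h are vertical). To end at (-3,-4) need (h-3)/2 right-steps and ((13-h)-4)/2 up-steps.
Sum over h with 3 ≤ h ≤ 9, h ≡ 1 (mod 2), 13-h ≡ 0 (mod 2):
h=3: C(13,3)·C(3,0)·C(10,3) = 286·1·120 = 34320
h=5: C(13,5)·C(5,1)·C(8,2) = 1287·5·28 = 180180
h=7: C(13,7)·C(7,2)·C(6,1) = 1716·21·6 = 216216
h=9: C(13,9)·C(9,3)·C(4,0) = 715·84·1 = 60060
Total favorable: 490776
Total paths: 4^13 = 67108864
P = 490776/67108864 = 61347/8388608

Answer: 61347/8388608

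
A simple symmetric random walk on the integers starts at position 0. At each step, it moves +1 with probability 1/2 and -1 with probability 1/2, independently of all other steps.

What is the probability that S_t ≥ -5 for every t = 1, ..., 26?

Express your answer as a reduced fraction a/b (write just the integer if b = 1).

Answer: 50480055/67108864

Derivation:
Let f(t,s) = #length-t paths at position s with S_1..S_t all ≥ -5.
f(t,s) = f(t-1,s-1) + f(t-1,s+1) for s ≥ -5; f(t,s) = 0 for s < -5.
t=0: f(0,0)=1
t=1: f(1,-1)=1 f(1,1)=1
t=2: f(2,-2)=1 f(2,0)=2 f(2,2)=1
t=3: f(3,-3)=1 f(3,-1)=3 f(3,1)=3 f(3,3)=1
t=4: f(4,-4)=1 f(4,-2)=4 f(4,0)=6 f(4,2)=4 f(4,4)=1
t=5: f(5,-5)=1 f(5,-3)=5 f(5,-1)=10 f(5,1)=10 f(5,3)=5 f(5,5)=1
t=6: f(6,-4)=6 f(6,-2)=15 f(6,0)=20 f(6,2)=15 f(6,4)=6 f(6,6)=1
t=7: f(7,-5)=6 f(7,-3)=21 f(7,-1)=35 f(7,1)=35 f(7,3)=21 f(7,5)=7 f(7,7)=1
t=8: f(8,-4)=27 f(8,-2)=56 f(8,0)=70 f(8,2)=56 f(8,4)=28 f(8,6)=8 f(8,8)=1
t=9: f(9,-5)=27 f(9,-3)=83 f(9,-1)=126 f(9,1)=126 f(9,3)=84 f(9,5)=36 f(9,7)=9 f(9,9)=1
t=10: f(10,-4)=110 f(10,-2)=209 f(10,0)=252 f(10,2)=210 f(10,4)=120 f(10,6)=45 f(10,8)=10 f(10,10)=1
t=11: f(11,-5)=110 f(11,-3)=319 f(11,-1)=461 f(11,1)=462 f(11,3)=330 f(11,5)=165 f(11,7)=55 f(11,9)=11 f(11,11)=1
t=12: f(12,-4)=429 f(12,-2)=780 f(12,0)=923 f(12,2)=792 f(12,4)=495 f(12,6)=220 f(12,8)=66 f(12,10)=12 f(12,12)=1
t=13: f(13,-5)=429 f(13,-3)=1209 f(13,-1)=1703 f(13,1)=1715 f(13,3)=1287 f(13,5)=715 f(13,7)=286 f(13,9)=78 f(13,11)=13 f(13,13)=1
t=14: f(14,-4)=1638 f(14,-2)=2912 f(14,0)=3418 f(14,2)=3002 f(14,4)=2002 f(14,6)=1001 f(14,8)=364 f(14,10)=91 f(14,12)=14 f(14,14)=1
t=15: f(15,-5)=1638 f(15,-3)=4550 f(15,-1)=6330 f(15,1)=6420 f(15,3)=5004 f(15,5)=3003 f(15,7)=1365 f(15,9)=455 f(15,11)=105 f(15,13)=15 f(15,15)=1
t=16: f(16,-4)=6188 f(16,-2)=10880 f(16,0)=12750 f(16,2)=11424 f(16,4)=8007 f(16,6)=4368 f(16,8)=1820 f(16,10)=560 f(16,12)=120 f(16,14)=16 f(16,16)=1
t=17: f(17,-5)=6188 f(17,-3)=17068 f(17,-1)=23630 f(17,1)=24174 f(17,3)=19431 f(17,5)=12375 f(17,7)=6188 f(17,9)=2380 f(17,11)=680 f(17,13)=136 f(17,15)=17 f(17,17)=1
t=18: f(18,-4)=23256 f(18,-2)=40698 f(18,0)=47804 f(18,2)=43605 f(18,4)=31806 f(18,6)=18563 f(18,8)=8568 f(18,10)=3060 f(18,12)=816 f(18,14)=153 f(18,16)=18 f(18,18)=1
t=19: f(19,-5)=23256 f(19,-3)=63954 f(19,-1)=88502 f(19,1)=91409 f(19,3)=75411 f(19,5)=50369 f(19,7)=27131 f(19,9)=11628 f(19,11)=3876 f(19,13)=969 f(19,15)=171 f(19,17)=19 f(19,19)=1
t=20: f(20,-4)=87210 f(20,-2)=152456 f(20,0)=179911 f(20,2)=166820 f(20,4)=125780 f(20,6)=77500 f(20,8)=38759 f(20,10)=15504 f(20,12)=4845 f(20,14)=1140 f(20,16)=190 f(20,18)=20 f(20,20)=1
t=21: f(21,-5)=87210 f(21,-3)=239666 f(21,-1)=332367 f(21,1)=346731 f(21,3)=292600 f(21,5)=203280 f(21,7)=116259 f(21,9)=54263 f(21,11)=20349 f(21,13)=5985 f(21,15)=1330 f(21,17)=210 f(21,19)=21 f(21,21)=1
t=22: f(22,-4)=326876 f(22,-2)=572033 f(22,0)=679098 f(22,2)=639331 f(22,4)=495880 f(22,6)=319539 f(22,8)=170522 f(22,10)=74612 f(22,12)=26334 f(22,14)=7315 f(22,16)=1540 f(22,18)=231 f(22,20)=22 f(22,22)=1
t=23: f(23,-5)=326876 f(23,-3)=898909 f(23,-1)=1251131 f(23,1)=1318429 f(23,3)=1135211 f(23,5)=815419 f(23,7)=490061 f(23,9)=245134 f(23,11)=100946 f(23,13)=33649 f(23,15)=8855 f(23,17)=1771 f(23,19)=253 f(23,21)=23 f(23,23)=1
t=24: f(24,-4)=1225785 f(24,-2)=2150040 f(24,0)=2569560 f(24,2)=2453640 f(24,4)=1950630 f(24,6)=1305480 f(24,8)=735195 f(24,10)=346080 f(24,12)=134595 f(24,14)=42504 f(24,16)=10626 f(24,18)=2024 f(24,20)=276 f(24,22)=24 f(24,24)=1
t=25: f(25,-5)=1225785 f(25,-3)=3375825 f(25,-1)=4719600 f(25,1)=5023200 f(25,3)=4404270 f(25,5)=3256110 f(25,7)=2040675 f(25,9)=1081275 f(25,11)=480675 f(25,13)=177099 f(25,15)=53130 f(25,17)=12650 f(25,19)=2300 f(25,21)=300 f(25,23)=25 f(25,25)=1
t=26: f(26,-4)=4601610 f(26,-2)=8095425 f(26,0)=9742800 f(26,2)=9427470 f(26,4)=7660380 f(26,6)=5296785 f(26,8)=3121950 f(26,10)=1561950 f(26,12)=657774 f(26,14)=230229 f(26,16)=65780 f(26,18)=14950 f(26,20)=2600 f(26,22)=325 f(26,24)=26 f(26,26)=1
Σ_s f(26,s) = 50480055
P = 50480055/67108864 = 50480055/67108864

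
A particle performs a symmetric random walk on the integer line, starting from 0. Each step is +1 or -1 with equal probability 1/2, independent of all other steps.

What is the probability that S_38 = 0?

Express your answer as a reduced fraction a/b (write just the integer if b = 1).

Answer: 4418157975/34359738368

Derivation:
To return to 0 after 38 steps: need exactly 19 steps of +1 and 19 of -1.
Favorable paths: C(38,19) = 35345263800
Total paths: 2^38 = 274877906944
P = 35345263800/274877906944 = 4418157975/34359738368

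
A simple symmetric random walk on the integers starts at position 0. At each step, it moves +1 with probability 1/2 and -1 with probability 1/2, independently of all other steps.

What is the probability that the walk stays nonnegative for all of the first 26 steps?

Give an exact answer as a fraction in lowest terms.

Answer: 1300075/8388608

Derivation:
Let f(t,s) = #length-t paths at position s with S_1..S_t all ≥ 0.
f(t,s) = f(t-1,s-1) + f(t-1,s+1) for s ≥ 0; f(t,s) = 0 for s < 0.
t=0: f(0,0)=1
t=1: f(1,1)=1
t=2: f(2,0)=1 f(2,2)=1
t=3: f(3,1)=2 f(3,3)=1
t=4: f(4,0)=2 f(4,2)=3 f(4,4)=1
t=5: f(5,1)=5 f(5,3)=4 f(5,5)=1
t=6: f(6,0)=5 f(6,2)=9 f(6,4)=5 f(6,6)=1
t=7: f(7,1)=14 f(7,3)=14 f(7,5)=6 f(7,7)=1
t=8: f(8,0)=14 f(8,2)=28 f(8,4)=20 f(8,6)=7 f(8,8)=1
t=9: f(9,1)=42 f(9,3)=48 f(9,5)=27 f(9,7)=8 f(9,9)=1
t=10: f(10,0)=42 f(10,2)=90 f(10,4)=75 f(10,6)=35 f(10,8)=9 f(10,10)=1
t=11: f(11,1)=132 f(11,3)=165 f(11,5)=110 f(11,7)=44 f(11,9)=10 f(11,11)=1
t=12: f(12,0)=132 f(12,2)=297 f(12,4)=275 f(12,6)=154 f(12,8)=54 f(12,10)=11 f(12,12)=1
t=13: f(13,1)=429 f(13,3)=572 f(13,5)=429 f(13,7)=208 f(13,9)=65 f(13,11)=12 f(13,13)=1
t=14: f(14,0)=429 f(14,2)=1001 f(14,4)=1001 f(14,6)=637 f(14,8)=273 f(14,10)=77 f(14,12)=13 f(14,14)=1
t=15: f(15,1)=1430 f(15,3)=2002 f(15,5)=1638 f(15,7)=910 f(15,9)=350 f(15,11)=90 f(15,13)=14 f(15,15)=1
t=16: f(16,0)=1430 f(16,2)=3432 f(16,4)=3640 f(16,6)=2548 f(16,8)=1260 f(16,10)=440 f(16,12)=104 f(16,14)=15 f(16,16)=1
t=17: f(17,1)=4862 f(17,3)=7072 f(17,5)=6188 f(17,7)=3808 f(17,9)=1700 f(17,11)=544 f(17,13)=119 f(17,15)=16 f(17,17)=1
t=18: f(18,0)=4862 f(18,2)=11934 f(18,4)=13260 f(18,6)=9996 f(18,8)=5508 f(18,10)=2244 f(18,12)=663 f(18,14)=135 f(18,16)=17 f(18,18)=1
t=19: f(19,1)=16796 f(19,3)=25194 f(19,5)=23256 f(19,7)=15504 f(19,9)=7752 f(19,11)=2907 f(19,13)=798 f(19,15)=152 f(19,17)=18 f(19,19)=1
t=20: f(20,0)=16796 f(20,2)=41990 f(20,4)=48450 f(20,6)=38760 f(20,8)=23256 f(20,10)=10659 f(20,12)=3705 f(20,14)=950 f(20,16)=170 f(20,18)=19 f(20,20)=1
t=21: f(21,1)=58786 f(21,3)=90440 f(21,5)=87210 f(21,7)=62016 f(21,9)=33915 f(21,11)=14364 f(21,13)=4655 f(21,15)=1120 f(21,17)=189 f(21,19)=20 f(21,21)=1
t=22: f(22,0)=58786 f(22,2)=149226 f(22,4)=177650 f(22,6)=149226 f(22,8)=95931 f(22,10)=48279 f(22,12)=19019 f(22,14)=5775 f(22,16)=1309 f(22,18)=209 f(22,20)=21 f(22,22)=1
t=23: f(23,1)=208012 f(23,3)=326876 f(23,5)=326876 f(23,7)=245157 f(23,9)=144210 f(23,11)=67298 f(23,13)=24794 f(23,15)=7084 f(23,17)=1518 f(23,19)=230 f(23,21)=22 f(23,23)=1
t=24: f(24,0)=208012 f(24,2)=534888 f(24,4)=653752 f(24,6)=572033 f(24,8)=389367 f(24,10)=211508 f(24,12)=92092 f(24,14)=31878 f(24,16)=8602 f(24,18)=1748 f(24,20)=252 f(24,22)=23 f(24,24)=1
t=25: f(25,1)=742900 f(25,3)=1188640 f(25,5)=1225785 f(25,7)=961400 f(25,9)=600875 f(25,11)=303600 f(25,13)=123970 f(25,15)=40480 f(25,17)=10350 f(25,19)=2000 f(25,21)=275 f(25,23)=24 f(25,25)=1
t=26: f(26,0)=742900 f(26,2)=1931540 f(26,4)=2414425 f(26,6)=2187185 f(26,8)=1562275 f(26,10)=904475 f(26,12)=427570 f(26,14)=164450 f(26,16)=50830 f(26,18)=12350 f(26,20)=2275 f(26,22)=299 f(26,24)=25 f(26,26)=1
Σ_s f(26,s) = 10400600
P = 10400600/67108864 = 1300075/8388608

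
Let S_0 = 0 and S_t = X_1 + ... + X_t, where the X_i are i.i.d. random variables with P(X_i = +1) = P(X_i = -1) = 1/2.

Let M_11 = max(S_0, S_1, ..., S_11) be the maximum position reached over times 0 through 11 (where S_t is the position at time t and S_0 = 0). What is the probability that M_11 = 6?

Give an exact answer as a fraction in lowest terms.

Answer: 55/2048

Derivation:
Let M_11 = max(S_0,...,S_11). Use the reflection principle: for j ≥ 1, #{paths with M_11 ≥ j} = #{S_11 ≥ j} + #{S_11 ≥ j+1}.
By reflection, #{M_11 ≥ 6} = #{S_11 ≥ 6} + #{S_11 ≥ 7} = 67 + 67 = 134.
#{M_11 ≥ 7} = #{S_11 ≥ 7} + #{S_11 ≥ 8} = 67 + 12 = 79.
#{M_11 = 6} = 134 - 79 = 55.
P(M_11 = 6) = 55/2048 = 55/2048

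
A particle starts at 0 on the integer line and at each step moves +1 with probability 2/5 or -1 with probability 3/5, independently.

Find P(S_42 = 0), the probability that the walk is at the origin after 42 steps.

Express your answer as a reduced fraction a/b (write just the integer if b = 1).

Answer: 2361547284676996321800880128/45474735088646411895751953125

Derivation:
To be at 0 after 42 steps: need exactly 21 steps of +1 and 21 of -1.
Number of such sequences: C(42,21) = 538257874440
Each has probability (2/5)^21 · (3/5)^21 = 21936950640377856/227373675443232059478759765625
P = 538257874440 · 21936950640377856/227373675443232059478759765625 = 2361547284676996321800880128/45474735088646411895751953125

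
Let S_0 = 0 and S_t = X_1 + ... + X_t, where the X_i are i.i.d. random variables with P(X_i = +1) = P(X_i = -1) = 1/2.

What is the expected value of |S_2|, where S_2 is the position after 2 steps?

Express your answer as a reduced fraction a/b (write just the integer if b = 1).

S_2 takes values m ≡ 0 (mod 2) with |m| ≤ 2; P(S_2=m) = C(2,(2+m)/2)/2^2.
Total paths: 2^2 = 4
Distribution: P(S=-2)=1/4, P(S=0)=2/4, P(S=2)=1/4
E[|S_2|] = Σ_m |m|·P(S_2=m) = 4/4 = 1

Answer: 1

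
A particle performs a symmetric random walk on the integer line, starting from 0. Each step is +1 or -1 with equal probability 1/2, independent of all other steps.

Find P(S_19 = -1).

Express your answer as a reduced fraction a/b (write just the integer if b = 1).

Answer: 46189/262144

Derivation:
To reach position -1 after 19 steps: need 9 steps of +1 and 10 of -1.
Favorable paths: C(19,9) = 92378
Total paths: 2^19 = 524288
P = 92378/524288 = 46189/262144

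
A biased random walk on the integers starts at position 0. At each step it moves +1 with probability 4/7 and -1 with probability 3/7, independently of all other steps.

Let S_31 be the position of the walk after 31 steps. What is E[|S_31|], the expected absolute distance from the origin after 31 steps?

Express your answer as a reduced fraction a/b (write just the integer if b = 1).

S_31 takes values m ≡ 1 (mod 2) with |m| ≤ 31; P(S_31=m) = C(31,(31+m)/2) · (4/7)^((31+m)/2) · (3/7)^((31-m)/2).
Distribution: P(S=-31)=617673396283947/157775382034845806615042743, P(S=-29)=25530500379736476/157775382034845806615042743, P(S=-27)=510610007594729520/157775382034845806615042743, P(S=-25)=6581195653443180480/157775382034845806615042743, P(S=-23)=8774927537924240640/22539340290692258087863249, P(S=-21)=63179478273054532608/22539340290692258087863249, P(S=-19)=365036985577648410624/22539340290692258087863249, P(S=-17)=12167899519254947020800/157775382034845806615042743, P(S=-15)=48671598077019788083200/157775382034845806615042743, P(S=-13)=165843963817993351987200/157775382034845806615042743, P(S=-11)=486475627199447165829120/157775382034845806615042743, P(S=-9)=176900228072526242119680/22539340290692258087863249, P(S=-7)=393111617938947204710400/22539340290692258087863249, P(S=-5)=766063665727179168153600/22539340290692258087863249, P(S=-3)=9192763988726150017843200/157775382034845806615042743, P(S=-1)=13891287805186182249185280/157775382034845806615042743, P(S=1)=18521717073581576332247040/157775382034845806615042743, P(S=3)=21790255380684207449702400/157775382034845806615042743, P(S=5)=3228185982323586288844800/22539340290692258087863249, P(S=7)=2945011773347833105612800/22539340290692258087863249, P(S=9)=2356009418678266484490240/22539340290692258087863249, P(S=11)=11518268269093747257507840/157775382034845806615042743, P(S=13)=6980768647935604398489600/157775382034845806615042743, P(S=15)=3642140164140315338342400/157775382034845806615042743, P(S=17)=1618728961840140150374400/157775382034845806615042743, P(S=19)=86332211298140808019968/22539340290692258087863249, P(S=21)=26563757322504864006144/22539340290692258087863249, P(S=23)=6558952425309842964480/22539340290692258087863249, P(S=25)=8745269900413123952640/157775382034845806615042743, P(S=27)=1206244124194913648640/157775382034845806615042743, P(S=29)=107221699928436768768/157775382034845806615042743, P(S=31)=4611686018427387904/157775382034845806615042743
E[|S_31|] = Σ_m |m|·P(S_31=m) = 130443522016728409327684231/22539340290692258087863249

Answer: 130443522016728409327684231/22539340290692258087863249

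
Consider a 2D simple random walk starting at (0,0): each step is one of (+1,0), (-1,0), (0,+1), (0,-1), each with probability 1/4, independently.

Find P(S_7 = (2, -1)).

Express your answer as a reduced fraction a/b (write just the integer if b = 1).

Answer: 735/16384

Derivation:
Let h be the number of horizontal steps (so 7-h are vertical). To end at (2,-1) need (h+2)/2 right-steps and ((7-h)-1)/2 up-steps.
Sum over h with 2 ≤ h ≤ 6, h ≡ 0 (mod 2), 7-h ≡ 1 (mod 2):
h=2: C(7,2)·C(2,2)·C(5,2) = 21·1·10 = 210
h=4: C(7,4)·C(4,3)·C(3,1) = 35·4·3 = 420
h=6: C(7,6)·C(6,4)·C(1,0) = 7·15·1 = 105
Total favorable: 735
Total paths: 4^7 = 16384
P = 735/16384 = 735/16384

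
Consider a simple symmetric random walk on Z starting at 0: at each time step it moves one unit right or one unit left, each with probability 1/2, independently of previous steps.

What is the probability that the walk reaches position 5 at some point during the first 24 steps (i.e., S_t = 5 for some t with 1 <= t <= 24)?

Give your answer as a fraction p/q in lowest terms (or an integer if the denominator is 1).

Answer: 1289565/4194304

Derivation:
Count via complement. Let g(t,s) = #length-t paths at position s with S_1..S_t all ≠ 5.
g(t,s) = g(t-1,s-1) + g(t-1,s+1) for s ≠ 5; g(t,5) = 0.
t=0: g(0,0)=1
t=1: g(1,-1)=1 g(1,1)=1
t=2: g(2,-2)=1 g(2,0)=2 g(2,2)=1
t=3: g(3,-3)=1 g(3,-1)=3 g(3,1)=3 g(3,3)=1
t=4: g(4,-4)=1 g(4,-2)=4 g(4,0)=6 g(4,2)=4 g(4,4)=1
t=5: g(5,-5)=1 g(5,-3)=5 g(5,-1)=10 g(5,1)=10 g(5,3)=5
t=6: g(6,-6)=1 g(6,-4)=6 g(6,-2)=15 g(6,0)=20 g(6,2)=15 g(6,4)=5
t=7: g(7,-7)=1 g(7,-5)=7 g(7,-3)=21 g(7,-1)=35 g(7,1)=35 g(7,3)=20
t=8: g(8,-8)=1 g(8,-6)=8 g(8,-4)=28 g(8,-2)=56 g(8,0)=70 g(8,2)=55 g(8,4)=20
t=9: g(9,-9)=1 g(9,-7)=9 g(9,-5)=36 g(9,-3)=84 g(9,-1)=126 g(9,1)=125 g(9,3)=75
t=10: g(10,-10)=1 g(10,-8)=10 g(10,-6)=45 g(10,-4)=120 g(10,-2)=210 g(10,0)=251 g(10,2)=200 g(10,4)=75
t=11: g(11,-11)=1 g(11,-9)=11 g(11,-7)=55 g(11,-5)=165 g(11,-3)=330 g(11,-1)=461 g(11,1)=451 g(11,3)=275
t=12: g(12,-12)=1 g(12,-10)=12 g(12,-8)=66 g(12,-6)=220 g(12,-4)=495 g(12,-2)=791 g(12,0)=912 g(12,2)=726 g(12,4)=275
t=13: g(13,-13)=1 g(13,-11)=13 g(13,-9)=78 g(13,-7)=286 g(13,-5)=715 g(13,-3)=1286 g(13,-1)=1703 g(13,1)=1638 g(13,3)=1001
t=14: g(14,-14)=1 g(14,-12)=14 g(14,-10)=91 g(14,-8)=364 g(14,-6)=1001 g(14,-4)=2001 g(14,-2)=2989 g(14,0)=3341 g(14,2)=2639 g(14,4)=1001
t=15: g(15,-15)=1 g(15,-13)=15 g(15,-11)=105 g(15,-9)=455 g(15,-7)=1365 g(15,-5)=3002 g(15,-3)=4990 g(15,-1)=6330 g(15,1)=5980 g(15,3)=3640
t=16: g(16,-16)=1 g(16,-14)=16 g(16,-12)=120 g(16,-10)=560 g(16,-8)=1820 g(16,-6)=4367 g(16,-4)=7992 g(16,-2)=11320 g(16,0)=12310 g(16,2)=9620 g(16,4)=3640
t=17: g(17,-17)=1 g(17,-15)=17 g(17,-13)=136 g(17,-11)=680 g(17,-9)=2380 g(17,-7)=6187 g(17,-5)=12359 g(17,-3)=19312 g(17,-1)=23630 g(17,1)=21930 g(17,3)=13260
t=18: g(18,-18)=1 g(18,-16)=18 g(18,-14)=153 g(18,-12)=816 g(18,-10)=3060 g(18,-8)=8567 g(18,-6)=18546 g(18,-4)=31671 g(18,-2)=42942 g(18,0)=45560 g(18,2)=35190 g(18,4)=13260
t=19: g(19,-19)=1 g(19,-17)=19 g(19,-15)=171 g(19,-13)=969 g(19,-11)=3876 g(19,-9)=11627 g(19,-7)=27113 g(19,-5)=50217 g(19,-3)=74613 g(19,-1)=88502 g(19,1)=80750 g(19,3)=48450
t=20: g(20,-20)=1 g(20,-18)=20 g(20,-16)=190 g(20,-14)=1140 g(20,-12)=4845 g(20,-10)=15503 g(20,-8)=38740 g(20,-6)=77330 g(20,-4)=124830 g(20,-2)=163115 g(20,0)=169252 g(20,2)=129200 g(20,4)=48450
t=21: g(21,-21)=1 g(21,-19)=21 g(21,-17)=210 g(21,-15)=1330 g(21,-13)=5985 g(21,-11)=20348 g(21,-9)=54243 g(21,-7)=116070 g(21,-5)=202160 g(21,-3)=287945 g(21,-1)=332367 g(21,1)=298452 g(21,3)=177650
t=22: g(22,-22)=1 g(22,-20)=22 g(22,-18)=231 g(22,-16)=1540 g(22,-14)=7315 g(22,-12)=26333 g(22,-10)=74591 g(22,-8)=170313 g(22,-6)=318230 g(22,-4)=490105 g(22,-2)=620312 g(22,0)=630819 g(22,2)=476102 g(22,4)=177650
t=23: g(23,-23)=1 g(23,-21)=23 g(23,-19)=253 g(23,-17)=1771 g(23,-15)=8855 g(23,-13)=33648 g(23,-11)=100924 g(23,-9)=244904 g(23,-7)=488543 g(23,-5)=808335 g(23,-3)=1110417 g(23,-1)=1251131 g(23,1)=1106921 g(23,3)=653752
t=24: g(24,-24)=1 g(24,-22)=24 g(24,-20)=276 g(24,-18)=2024 g(24,-16)=10626 g(24,-14)=42503 g(24,-12)=134572 g(24,-10)=345828 g(24,-8)=733447 g(24,-6)=1296878 g(24,-4)=1918752 g(24,-2)=2361548 g(24,0)=2358052 g(24,2)=1760673 g(24,4)=653752
Paths never hitting 5: Σ_s g(24,s) = 11618956
Paths hitting 5: 2^24 - 11618956 = 5158260
P = 5158260/16777216 = 1289565/4194304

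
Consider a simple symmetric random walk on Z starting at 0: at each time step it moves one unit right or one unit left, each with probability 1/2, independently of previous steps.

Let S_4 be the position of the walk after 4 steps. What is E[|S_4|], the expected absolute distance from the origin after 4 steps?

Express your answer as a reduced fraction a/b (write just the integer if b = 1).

Answer: 3/2

Derivation:
S_4 takes values m ≡ 0 (mod 2) with |m| ≤ 4; P(S_4=m) = C(4,(4+m)/2)/2^4.
Total paths: 2^4 = 16
Distribution: P(S=-4)=1/16, P(S=-2)=4/16, P(S=0)=6/16, P(S=2)=4/16, P(S=4)=1/16
E[|S_4|] = Σ_m |m|·P(S_4=m) = 24/16 = 3/2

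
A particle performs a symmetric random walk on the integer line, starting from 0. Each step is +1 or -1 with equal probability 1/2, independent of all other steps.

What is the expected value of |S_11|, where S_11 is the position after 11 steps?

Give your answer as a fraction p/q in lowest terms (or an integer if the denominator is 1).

Answer: 693/256

Derivation:
S_11 takes values m ≡ 1 (mod 2) with |m| ≤ 11; P(S_11=m) = C(11,(11+m)/2)/2^11.
Total paths: 2^11 = 2048
Distribution: P(S=-11)=1/2048, P(S=-9)=11/2048, P(S=-7)=55/2048, P(S=-5)=165/2048, P(S=-3)=330/2048, P(S=-1)=462/2048, P(S=1)=462/2048, P(S=3)=330/2048, P(S=5)=165/2048, P(S=7)=55/2048, P(S=9)=11/2048, P(S=11)=1/2048
E[|S_11|] = Σ_m |m|·P(S_11=m) = 5544/2048 = 693/256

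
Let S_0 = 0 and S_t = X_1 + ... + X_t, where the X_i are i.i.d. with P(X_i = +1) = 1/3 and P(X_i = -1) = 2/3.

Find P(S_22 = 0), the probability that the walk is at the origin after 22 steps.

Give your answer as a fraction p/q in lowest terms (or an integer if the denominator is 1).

Answer: 481574912/10460353203

Derivation:
To be at 0 after 22 steps: need exactly 11 steps of +1 and 11 of -1.
Number of such sequences: C(22,11) = 705432
Each has probability (1/3)^11 · (2/3)^11 = 2048/31381059609
P = 705432 · 2048/31381059609 = 481574912/10460353203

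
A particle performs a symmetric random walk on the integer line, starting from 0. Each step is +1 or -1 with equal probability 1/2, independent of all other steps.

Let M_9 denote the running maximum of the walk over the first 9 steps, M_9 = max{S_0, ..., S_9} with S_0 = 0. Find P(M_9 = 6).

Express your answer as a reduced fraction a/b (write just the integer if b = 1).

Answer: 9/512

Derivation:
Let M_9 = max(S_0,...,S_9). Use the reflection principle: for j ≥ 1, #{paths with M_9 ≥ j} = #{S_9 ≥ j} + #{S_9 ≥ j+1}.
By reflection, #{M_9 ≥ 6} = #{S_9 ≥ 6} + #{S_9 ≥ 7} = 10 + 10 = 20.
#{M_9 ≥ 7} = #{S_9 ≥ 7} + #{S_9 ≥ 8} = 10 + 1 = 11.
#{M_9 = 6} = 20 - 11 = 9.
P(M_9 = 6) = 9/512 = 9/512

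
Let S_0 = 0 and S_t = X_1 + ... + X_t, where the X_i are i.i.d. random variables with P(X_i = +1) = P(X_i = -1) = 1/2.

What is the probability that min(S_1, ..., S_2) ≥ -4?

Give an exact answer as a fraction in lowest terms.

Answer: 1

Derivation:
Let f(t,s) = #length-t paths at position s with S_1..S_t all ≥ -4.
f(t,s) = f(t-1,s-1) + f(t-1,s+1) for s ≥ -4; f(t,s) = 0 for s < -4.
t=0: f(0,0)=1
t=1: f(1,-1)=1 f(1,1)=1
t=2: f(2,-2)=1 f(2,0)=2 f(2,2)=1
Σ_s f(2,s) = 4
P = 4/4 = 1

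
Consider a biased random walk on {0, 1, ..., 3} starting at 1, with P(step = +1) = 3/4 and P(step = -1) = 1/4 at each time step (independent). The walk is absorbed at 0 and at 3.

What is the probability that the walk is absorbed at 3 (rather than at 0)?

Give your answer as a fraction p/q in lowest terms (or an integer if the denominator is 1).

Biased walk: p = 3/4, q = 1/4, r = q/p = 1/3
Gambler's ruin: P(hit 3 before 0 | start at 1) = (1 - r^a)/(1 - r^N)
r^1 = 1/3; r^3 = 1/27
P = (1 - 1/3) / (1 - 1/27) = 2/3 / 26/27 = 9/13

Answer: 9/13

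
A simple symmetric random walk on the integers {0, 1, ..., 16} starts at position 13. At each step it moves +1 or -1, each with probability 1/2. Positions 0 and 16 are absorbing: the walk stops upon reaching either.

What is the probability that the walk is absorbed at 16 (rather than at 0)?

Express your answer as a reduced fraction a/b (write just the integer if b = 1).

Symmetric walk (p = 1/2): the harmonic-function argument gives P(hit 16 before 0 | start at 13) = a/N.
P = 13/16 = 13/16

Answer: 13/16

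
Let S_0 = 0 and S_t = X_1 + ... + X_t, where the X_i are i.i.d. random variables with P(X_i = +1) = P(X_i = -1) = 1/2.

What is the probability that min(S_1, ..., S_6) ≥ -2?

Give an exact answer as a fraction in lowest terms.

Let f(t,s) = #length-t paths at position s with S_1..S_t all ≥ -2.
f(t,s) = f(t-1,s-1) + f(t-1,s+1) for s ≥ -2; f(t,s) = 0 for s < -2.
t=0: f(0,0)=1
t=1: f(1,-1)=1 f(1,1)=1
t=2: f(2,-2)=1 f(2,0)=2 f(2,2)=1
t=3: f(3,-1)=3 f(3,1)=3 f(3,3)=1
t=4: f(4,-2)=3 f(4,0)=6 f(4,2)=4 f(4,4)=1
t=5: f(5,-1)=9 f(5,1)=10 f(5,3)=5 f(5,5)=1
t=6: f(6,-2)=9 f(6,0)=19 f(6,2)=15 f(6,4)=6 f(6,6)=1
Σ_s f(6,s) = 50
P = 50/64 = 25/32

Answer: 25/32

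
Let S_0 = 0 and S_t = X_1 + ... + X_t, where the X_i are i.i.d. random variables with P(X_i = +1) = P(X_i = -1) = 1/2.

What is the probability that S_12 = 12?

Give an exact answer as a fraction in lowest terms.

Answer: 1/4096

Derivation:
To reach position 12 after 12 steps: need 12 steps of +1 and 0 of -1.
Favorable paths: C(12,12) = 1
Total paths: 2^12 = 4096
P = 1/4096 = 1/4096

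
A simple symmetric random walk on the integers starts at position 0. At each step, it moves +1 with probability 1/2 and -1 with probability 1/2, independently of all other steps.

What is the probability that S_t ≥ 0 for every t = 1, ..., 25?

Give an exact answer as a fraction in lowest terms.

Let f(t,s) = #length-t paths at position s with S_1..S_t all ≥ 0.
f(t,s) = f(t-1,s-1) + f(t-1,s+1) for s ≥ 0; f(t,s) = 0 for s < 0.
t=0: f(0,0)=1
t=1: f(1,1)=1
t=2: f(2,0)=1 f(2,2)=1
t=3: f(3,1)=2 f(3,3)=1
t=4: f(4,0)=2 f(4,2)=3 f(4,4)=1
t=5: f(5,1)=5 f(5,3)=4 f(5,5)=1
t=6: f(6,0)=5 f(6,2)=9 f(6,4)=5 f(6,6)=1
t=7: f(7,1)=14 f(7,3)=14 f(7,5)=6 f(7,7)=1
t=8: f(8,0)=14 f(8,2)=28 f(8,4)=20 f(8,6)=7 f(8,8)=1
t=9: f(9,1)=42 f(9,3)=48 f(9,5)=27 f(9,7)=8 f(9,9)=1
t=10: f(10,0)=42 f(10,2)=90 f(10,4)=75 f(10,6)=35 f(10,8)=9 f(10,10)=1
t=11: f(11,1)=132 f(11,3)=165 f(11,5)=110 f(11,7)=44 f(11,9)=10 f(11,11)=1
t=12: f(12,0)=132 f(12,2)=297 f(12,4)=275 f(12,6)=154 f(12,8)=54 f(12,10)=11 f(12,12)=1
t=13: f(13,1)=429 f(13,3)=572 f(13,5)=429 f(13,7)=208 f(13,9)=65 f(13,11)=12 f(13,13)=1
t=14: f(14,0)=429 f(14,2)=1001 f(14,4)=1001 f(14,6)=637 f(14,8)=273 f(14,10)=77 f(14,12)=13 f(14,14)=1
t=15: f(15,1)=1430 f(15,3)=2002 f(15,5)=1638 f(15,7)=910 f(15,9)=350 f(15,11)=90 f(15,13)=14 f(15,15)=1
t=16: f(16,0)=1430 f(16,2)=3432 f(16,4)=3640 f(16,6)=2548 f(16,8)=1260 f(16,10)=440 f(16,12)=104 f(16,14)=15 f(16,16)=1
t=17: f(17,1)=4862 f(17,3)=7072 f(17,5)=6188 f(17,7)=3808 f(17,9)=1700 f(17,11)=544 f(17,13)=119 f(17,15)=16 f(17,17)=1
t=18: f(18,0)=4862 f(18,2)=11934 f(18,4)=13260 f(18,6)=9996 f(18,8)=5508 f(18,10)=2244 f(18,12)=663 f(18,14)=135 f(18,16)=17 f(18,18)=1
t=19: f(19,1)=16796 f(19,3)=25194 f(19,5)=23256 f(19,7)=15504 f(19,9)=7752 f(19,11)=2907 f(19,13)=798 f(19,15)=152 f(19,17)=18 f(19,19)=1
t=20: f(20,0)=16796 f(20,2)=41990 f(20,4)=48450 f(20,6)=38760 f(20,8)=23256 f(20,10)=10659 f(20,12)=3705 f(20,14)=950 f(20,16)=170 f(20,18)=19 f(20,20)=1
t=21: f(21,1)=58786 f(21,3)=90440 f(21,5)=87210 f(21,7)=62016 f(21,9)=33915 f(21,11)=14364 f(21,13)=4655 f(21,15)=1120 f(21,17)=189 f(21,19)=20 f(21,21)=1
t=22: f(22,0)=58786 f(22,2)=149226 f(22,4)=177650 f(22,6)=149226 f(22,8)=95931 f(22,10)=48279 f(22,12)=19019 f(22,14)=5775 f(22,16)=1309 f(22,18)=209 f(22,20)=21 f(22,22)=1
t=23: f(23,1)=208012 f(23,3)=326876 f(23,5)=326876 f(23,7)=245157 f(23,9)=144210 f(23,11)=67298 f(23,13)=24794 f(23,15)=7084 f(23,17)=1518 f(23,19)=230 f(23,21)=22 f(23,23)=1
t=24: f(24,0)=208012 f(24,2)=534888 f(24,4)=653752 f(24,6)=572033 f(24,8)=389367 f(24,10)=211508 f(24,12)=92092 f(24,14)=31878 f(24,16)=8602 f(24,18)=1748 f(24,20)=252 f(24,22)=23 f(24,24)=1
t=25: f(25,1)=742900 f(25,3)=1188640 f(25,5)=1225785 f(25,7)=961400 f(25,9)=600875 f(25,11)=303600 f(25,13)=123970 f(25,15)=40480 f(25,17)=10350 f(25,19)=2000 f(25,21)=275 f(25,23)=24 f(25,25)=1
Σ_s f(25,s) = 5200300
P = 5200300/33554432 = 1300075/8388608

Answer: 1300075/8388608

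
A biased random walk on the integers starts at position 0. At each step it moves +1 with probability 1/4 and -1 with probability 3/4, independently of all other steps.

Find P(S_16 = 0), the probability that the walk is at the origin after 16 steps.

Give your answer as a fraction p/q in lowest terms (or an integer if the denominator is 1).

Answer: 42220035/2147483648

Derivation:
To be at 0 after 16 steps: need exactly 8 steps of +1 and 8 of -1.
Number of such sequences: C(16,8) = 12870
Each has probability (1/4)^8 · (3/4)^8 = 6561/4294967296
P = 12870 · 6561/4294967296 = 42220035/2147483648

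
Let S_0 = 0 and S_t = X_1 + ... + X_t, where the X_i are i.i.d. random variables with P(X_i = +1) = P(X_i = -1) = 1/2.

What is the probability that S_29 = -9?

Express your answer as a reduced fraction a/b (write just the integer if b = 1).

Answer: 10015005/268435456

Derivation:
To reach position -9 after 29 steps: need 10 steps of +1 and 19 of -1.
Favorable paths: C(29,10) = 20030010
Total paths: 2^29 = 536870912
P = 20030010/536870912 = 10015005/268435456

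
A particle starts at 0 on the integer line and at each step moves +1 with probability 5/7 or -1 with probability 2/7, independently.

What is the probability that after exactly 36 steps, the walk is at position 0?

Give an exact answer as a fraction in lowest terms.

To be at 0 after 36 steps: need exactly 18 steps of +1 and 18 of -1.
Number of such sequences: C(36,18) = 9075135300
Each has probability (5/7)^18 · (2/7)^18 = 1000000000000000000/2651730845859653471779023381601
P = 9075135300 · 1000000000000000000/2651730845859653471779023381601 = 1296447900000000000000000000/378818692265664781682717625943

Answer: 1296447900000000000000000000/378818692265664781682717625943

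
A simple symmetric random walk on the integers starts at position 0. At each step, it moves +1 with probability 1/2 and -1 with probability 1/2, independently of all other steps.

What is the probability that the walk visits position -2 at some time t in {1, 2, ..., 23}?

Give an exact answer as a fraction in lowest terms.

Answer: 1421113/2097152

Derivation:
Count via complement. Let g(t,s) = #length-t paths at position s with S_1..S_t all ≠ -2.
g(t,s) = g(t-1,s-1) + g(t-1,s+1) for s ≠ -2; g(t,-2) = 0.
t=0: g(0,0)=1
t=1: g(1,-1)=1 g(1,1)=1
t=2: g(2,0)=2 g(2,2)=1
t=3: g(3,-1)=2 g(3,1)=3 g(3,3)=1
t=4: g(4,0)=5 g(4,2)=4 g(4,4)=1
t=5: g(5,-1)=5 g(5,1)=9 g(5,3)=5 g(5,5)=1
t=6: g(6,0)=14 g(6,2)=14 g(6,4)=6 g(6,6)=1
t=7: g(7,-1)=14 g(7,1)=28 g(7,3)=20 g(7,5)=7 g(7,7)=1
t=8: g(8,0)=42 g(8,2)=48 g(8,4)=27 g(8,6)=8 g(8,8)=1
t=9: g(9,-1)=42 g(9,1)=90 g(9,3)=75 g(9,5)=35 g(9,7)=9 g(9,9)=1
t=10: g(10,0)=132 g(10,2)=165 g(10,4)=110 g(10,6)=44 g(10,8)=10 g(10,10)=1
t=11: g(11,-1)=132 g(11,1)=297 g(11,3)=275 g(11,5)=154 g(11,7)=54 g(11,9)=11 g(11,11)=1
t=12: g(12,0)=429 g(12,2)=572 g(12,4)=429 g(12,6)=208 g(12,8)=65 g(12,10)=12 g(12,12)=1
t=13: g(13,-1)=429 g(13,1)=1001 g(13,3)=1001 g(13,5)=637 g(13,7)=273 g(13,9)=77 g(13,11)=13 g(13,13)=1
t=14: g(14,0)=1430 g(14,2)=2002 g(14,4)=1638 g(14,6)=910 g(14,8)=350 g(14,10)=90 g(14,12)=14 g(14,14)=1
t=15: g(15,-1)=1430 g(15,1)=3432 g(15,3)=3640 g(15,5)=2548 g(15,7)=1260 g(15,9)=440 g(15,11)=104 g(15,13)=15 g(15,15)=1
t=16: g(16,0)=4862 g(16,2)=7072 g(16,4)=6188 g(16,6)=3808 g(16,8)=1700 g(16,10)=544 g(16,12)=119 g(16,14)=16 g(16,16)=1
t=17: g(17,-1)=4862 g(17,1)=11934 g(17,3)=13260 g(17,5)=9996 g(17,7)=5508 g(17,9)=2244 g(17,11)=663 g(17,13)=135 g(17,15)=17 g(17,17)=1
t=18: g(18,0)=16796 g(18,2)=25194 g(18,4)=23256 g(18,6)=15504 g(18,8)=7752 g(18,10)=2907 g(18,12)=798 g(18,14)=152 g(18,16)=18 g(18,18)=1
t=19: g(19,-1)=16796 g(19,1)=41990 g(19,3)=48450 g(19,5)=38760 g(19,7)=23256 g(19,9)=10659 g(19,11)=3705 g(19,13)=950 g(19,15)=170 g(19,17)=19 g(19,19)=1
t=20: g(20,0)=58786 g(20,2)=90440 g(20,4)=87210 g(20,6)=62016 g(20,8)=33915 g(20,10)=14364 g(20,12)=4655 g(20,14)=1120 g(20,16)=189 g(20,18)=20 g(20,20)=1
t=21: g(21,-1)=58786 g(21,1)=149226 g(21,3)=177650 g(21,5)=149226 g(21,7)=95931 g(21,9)=48279 g(21,11)=19019 g(21,13)=5775 g(21,15)=1309 g(21,17)=209 g(21,19)=21 g(21,21)=1
t=22: g(22,0)=208012 g(22,2)=326876 g(22,4)=326876 g(22,6)=245157 g(22,8)=144210 g(22,10)=67298 g(22,12)=24794 g(22,14)=7084 g(22,16)=1518 g(22,18)=230 g(22,20)=22 g(22,22)=1
t=23: g(23,-1)=208012 g(23,1)=534888 g(23,3)=653752 g(23,5)=572033 g(23,7)=389367 g(23,9)=211508 g(23,11)=92092 g(23,13)=31878 g(23,15)=8602 g(23,17)=1748 g(23,19)=252 g(23,21)=23 g(23,23)=1
Paths never hitting -2: Σ_s g(23,s) = 2704156
Paths hitting -2: 2^23 - 2704156 = 5684452
P = 5684452/8388608 = 1421113/2097152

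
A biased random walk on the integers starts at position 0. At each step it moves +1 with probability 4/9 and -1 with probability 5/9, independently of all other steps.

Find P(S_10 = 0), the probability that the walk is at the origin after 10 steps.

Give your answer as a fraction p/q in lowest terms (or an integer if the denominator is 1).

Answer: 89600000/387420489

Derivation:
To be at 0 after 10 steps: need exactly 5 steps of +1 and 5 of -1.
Number of such sequences: C(10,5) = 252
Each has probability (4/9)^5 · (5/9)^5 = 3200000/3486784401
P = 252 · 3200000/3486784401 = 89600000/387420489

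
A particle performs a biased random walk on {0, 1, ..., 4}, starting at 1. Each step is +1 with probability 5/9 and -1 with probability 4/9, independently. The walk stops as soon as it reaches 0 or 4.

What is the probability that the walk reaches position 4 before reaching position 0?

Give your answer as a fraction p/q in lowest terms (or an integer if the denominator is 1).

Biased walk: p = 5/9, q = 4/9, r = q/p = 4/5
Gambler's ruin: P(hit 4 before 0 | start at 1) = (1 - r^a)/(1 - r^N)
r^1 = 4/5; r^4 = 256/625
P = (1 - 4/5) / (1 - 256/625) = 1/5 / 369/625 = 125/369

Answer: 125/369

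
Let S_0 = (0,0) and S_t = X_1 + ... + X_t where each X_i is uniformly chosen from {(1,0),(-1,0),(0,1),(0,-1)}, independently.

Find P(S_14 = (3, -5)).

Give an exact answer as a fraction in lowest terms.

Answer: 273273/67108864

Derivation:
Let h be the number of horizontal steps (so 14-h are vertical). To end at (3,-5) need (h+3)/2 right-steps and ((14-h)-5)/2 up-steps.
Sum over h with 3 ≤ h ≤ 9, h ≡ 1 (mod 2), 14-h ≡ 1 (mod 2):
h=3: C(14,3)·C(3,3)·C(11,3) = 364·1·165 = 60060
h=5: C(14,5)·C(5,4)·C(9,2) = 2002·5·36 = 360360
h=7: C(14,7)·C(7,5)·C(7,1) = 3432·21·7 = 504504
h=9: C(14,9)·C(9,6)·C(5,0) = 2002·84·1 = 168168
Total favorable: 1093092
Total paths: 4^14 = 268435456
P = 1093092/268435456 = 273273/67108864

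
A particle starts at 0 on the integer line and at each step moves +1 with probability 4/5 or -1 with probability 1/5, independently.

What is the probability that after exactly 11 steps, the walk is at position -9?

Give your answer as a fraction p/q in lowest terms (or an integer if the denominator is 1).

To reach position -9 after 11 steps: need 1 step of +1 and 10 steps of -1.
Number of such sequences: C(11,1) = 11
Each has probability (4/5)^1 · (1/5)^10 = 4/48828125
P = 11 · 4/48828125 = 44/48828125

Answer: 44/48828125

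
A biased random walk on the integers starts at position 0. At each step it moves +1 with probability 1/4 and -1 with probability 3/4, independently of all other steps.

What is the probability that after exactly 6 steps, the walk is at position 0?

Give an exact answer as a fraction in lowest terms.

Answer: 135/1024

Derivation:
To be at 0 after 6 steps: need exactly 3 steps of +1 and 3 of -1.
Number of such sequences: C(6,3) = 20
Each has probability (1/4)^3 · (3/4)^3 = 27/4096
P = 20 · 27/4096 = 135/1024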